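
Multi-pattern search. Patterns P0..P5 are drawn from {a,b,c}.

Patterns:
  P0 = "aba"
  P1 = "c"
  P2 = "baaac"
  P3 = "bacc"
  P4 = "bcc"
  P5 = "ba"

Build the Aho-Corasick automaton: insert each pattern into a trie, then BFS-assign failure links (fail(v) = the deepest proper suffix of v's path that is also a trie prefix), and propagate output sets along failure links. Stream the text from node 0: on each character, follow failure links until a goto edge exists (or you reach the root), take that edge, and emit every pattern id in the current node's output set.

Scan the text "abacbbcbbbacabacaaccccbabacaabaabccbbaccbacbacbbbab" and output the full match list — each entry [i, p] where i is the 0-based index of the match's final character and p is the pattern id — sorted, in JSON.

Build automaton:
Trie (insert patterns):
  n0 'ε': a→1 b→5 c→4
  n1 'a': b→2
  n2 'ab': a→3
  n3 'aba': ·  ←P0
  n4 'c': ·  ←P1
  n5 'b': a→6 c→12
  n6 'ba': a→7 c→10  ←P5
  n7 'baa': a→8
  n8 'baaa': c→9
  n9 'baaac': ·  ←P2
  n10 'bac': c→11
  n11 'bacc': ·  ←P3
  n12 'bc': c→13
  n13 'bcc': ·  ←P4

Failure links (BFS by depth):
  n1('a'): parent n0 fail=0; on 'a' 0 → fail=0;  out ∅∪∅=∅
  n4('c'): parent n0 fail=0; on 'c' 0 → fail=0;  out {1}∪∅={1}
  n5('b'): parent n0 fail=0; on 'b' 0 → fail=0;  out ∅∪∅=∅
  n2('ab'): parent n1 fail=0; on 'b' 0 → fail=5;  out ∅∪∅=∅
  n6('ba'): parent n5 fail=0; on 'a' 0 → fail=1;  out {5}∪∅={5}
  n12('bc'): parent n5 fail=0; on 'c' 0 → fail=4;  out ∅∪{1}={1}
  n3('aba'): parent n2 fail=5; on 'a' 5 → fail=6;  out {0}∪{5}={0,5}
  n7('baa'): parent n6 fail=1; on 'a' 1→0 → fail=1;  out ∅∪∅=∅
  n10('bac'): parent n6 fail=1; on 'c' 1→0 → fail=4;  out ∅∪{1}={1}
  n13('bcc'): parent n12 fail=4; on 'c' 4→0 → fail=4;  out {4}∪{1}={1,4}
  n8('baaa'): parent n7 fail=1; on 'a' 1→0 → fail=1;  out ∅∪∅=∅
  n11('bacc'): parent n10 fail=4; on 'c' 4→0 → fail=4;  out {3}∪{1}={1,3}
  n9('baaac'): parent n8 fail=1; on 'c' 1→0 → fail=4;  out {2}∪{1}={1,2}

Text stream:
i=0 'a': node 0→1
i=1 'b': node 1→2
i=2 'a': node 2→3  emit P0@[0:2],P5@[1:2]
i=3 'c': node 3→10 (via fail)  emit P1@[3:3]
i=4 'b': node 10→5 (via fail)
i=5 'b': node 5→5 (via fail)
i=6 'c': node 5→12  emit P1@[6:6]
i=7 'b': node 12→5 (via fail)
i=8 'b': node 5→5 (via fail)
i=9 'b': node 5→5 (via fail)
i=10 'a': node 5→6  emit P5@[9:10]
i=11 'c': node 6→10  emit P1@[11:11]
i=12 'a': node 10→1 (via fail)
i=13 'b': node 1→2
i=14 'a': node 2→3  emit P0@[12:14],P5@[13:14]
i=15 'c': node 3→10 (via fail)  emit P1@[15:15]
i=16 'a': node 10→1 (via fail)
i=17 'a': node 1→1 (via fail)
i=18 'c': node 1→4 (via fail)  emit P1@[18:18]
i=19 'c': node 4→4 (via fail)  emit P1@[19:19]
i=20 'c': node 4→4 (via fail)  emit P1@[20:20]
i=21 'c': node 4→4 (via fail)  emit P1@[21:21]
i=22 'b': node 4→5 (via fail)
i=23 'a': node 5→6  emit P5@[22:23]
i=24 'b': node 6→2 (via fail)
i=25 'a': node 2→3  emit P0@[23:25],P5@[24:25]
i=26 'c': node 3→10 (via fail)  emit P1@[26:26]
i=27 'a': node 10→1 (via fail)
i=28 'a': node 1→1 (via fail)
i=29 'b': node 1→2
i=30 'a': node 2→3  emit P0@[28:30],P5@[29:30]
i=31 'a': node 3→7 (via fail)
i=32 'b': node 7→2 (via fail)
i=33 'c': node 2→12 (via fail)  emit P1@[33:33]
i=34 'c': node 12→13  emit P1@[34:34],P4@[32:34]
i=35 'b': node 13→5 (via fail)
i=36 'b': node 5→5 (via fail)
i=37 'a': node 5→6  emit P5@[36:37]
i=38 'c': node 6→10  emit P1@[38:38]
i=39 'c': node 10→11  emit P1@[39:39],P3@[36:39]
i=40 'b': node 11→5 (via fail)
i=41 'a': node 5→6  emit P5@[40:41]
i=42 'c': node 6→10  emit P1@[42:42]
i=43 'b': node 10→5 (via fail)
i=44 'a': node 5→6  emit P5@[43:44]
i=45 'c': node 6→10  emit P1@[45:45]
i=46 'b': node 10→5 (via fail)
i=47 'b': node 5→5 (via fail)
i=48 'b': node 5→5 (via fail)
i=49 'a': node 5→6  emit P5@[48:49]
i=50 'b': node 6→2 (via fail)

Result: [[2,0],[2,5],[3,1],[6,1],[10,5],[11,1],[14,0],[14,5],[15,1],[18,1],[19,1],[20,1],[21,1],[23,5],[25,0],[25,5],[26,1],[30,0],[30,5],[33,1],[34,1],[34,4],[37,5],[38,1],[39,1],[39,3],[41,5],[42,1],[44,5],[45,1],[49,5]]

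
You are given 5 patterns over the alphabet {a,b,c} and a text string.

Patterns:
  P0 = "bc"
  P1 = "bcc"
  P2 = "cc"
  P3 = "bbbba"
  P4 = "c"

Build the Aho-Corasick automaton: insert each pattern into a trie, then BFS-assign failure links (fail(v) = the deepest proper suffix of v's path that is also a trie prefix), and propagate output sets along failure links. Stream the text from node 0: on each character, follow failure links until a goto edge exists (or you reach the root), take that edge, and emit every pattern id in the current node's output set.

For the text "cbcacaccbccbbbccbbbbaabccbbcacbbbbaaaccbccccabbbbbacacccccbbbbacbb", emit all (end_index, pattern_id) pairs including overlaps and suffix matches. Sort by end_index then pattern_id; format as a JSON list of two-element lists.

Build automaton:
Trie (insert patterns):
  n0 'ε': b→1 c→4
  n1 'b': b→6 c→2
  n2 'bc': c→3  ←P0
  n3 'bcc': ·  ←P1
  n4 'c': c→5  ←P4
  n5 'cc': ·  ←P2
  n6 'bb': b→7
  n7 'bbb': b→8
  n8 'bbbb': a→9
  n9 'bbbba': ·  ←P3

BFS fail/out derivation:
  fail(1) 'b': from fail(0)=0 chase 'b': 0 ⇒ 0;  out=∅∪out(0)=∅
  fail(4) 'c': from fail(0)=0 chase 'c': 0 ⇒ 0;  out={4}∪out(0)={4}
  fail(2) 'bc': from fail(1)=0 chase 'c': 0 ⇒ 4;  out={0}∪out(4)={0,4}
  fail(5) 'cc': from fail(4)=0 chase 'c': 0 ⇒ 4;  out={2}∪out(4)={2,4}
  fail(6) 'bb': from fail(1)=0 chase 'b': 0 ⇒ 1;  out=∅∪out(1)=∅
  fail(3) 'bcc': from fail(2)=4 chase 'c': 4 ⇒ 5;  out={1}∪out(5)={1,2,4}
  fail(7) 'bbb': from fail(6)=1 chase 'b': 1 ⇒ 6;  out=∅∪out(6)=∅
  fail(8) 'bbbb': from fail(7)=6 chase 'b': 6 ⇒ 7;  out=∅∪out(7)=∅
  fail(9) 'bbbba': from fail(8)=7 chase 'a': 7→6→1→0 ⇒ 0;  out={3}∪out(0)={3}

Run:
i=0 'c': node 0→4  ** P4@[0:0]
i=1 'b': node 4→1 ·f
i=2 'c': node 1→2  ** P0@[1:2],P4@[2:2]
i=3 'a': node 2→0 ·f
i=4 'c': node 0→4  ** P4@[4:4]
i=5 'a': node 4→0 ·f
i=6 'c': node 0→4  ** P4@[6:6]
i=7 'c': node 4→5  ** P2@[6:7],P4@[7:7]
i=8 'b': node 5→1 ·f
i=9 'c': node 1→2  ** P0@[8:9],P4@[9:9]
i=10 'c': node 2→3  ** P1@[8:10],P2@[9:10],P4@[10:10]
i=11 'b': node 3→1 ·f
i=12 'b': node 1→6
i=13 'b': node 6→7
i=14 'c': node 7→2 ·f  ** P0@[13:14],P4@[14:14]
i=15 'c': node 2→3  ** P1@[13:15],P2@[14:15],P4@[15:15]
i=16 'b': node 3→1 ·f
i=17 'b': node 1→6
i=18 'b': node 6→7
i=19 'b': node 7→8
i=20 'a': node 8→9  ** P3@[16:20]
i=21 'a': node 9→0 ·f
i=22 'b': node 0→1
i=23 'c': node 1→2  ** P0@[22:23],P4@[23:23]
i=24 'c': node 2→3  ** P1@[22:24],P2@[23:24],P4@[24:24]
i=25 'b': node 3→1 ·f
i=26 'b': node 1→6
i=27 'c': node 6→2 ·f  ** P0@[26:27],P4@[27:27]
i=28 'a': node 2→0 ·f
i=29 'c': node 0→4  ** P4@[29:29]
i=30 'b': node 4→1 ·f
i=31 'b': node 1→6
i=32 'b': node 6→7
i=33 'b': node 7→8
i=34 'a': node 8→9  ** P3@[30:34]
i=35 'a': node 9→0 ·f
i=36 'a': node 0→0
i=37 'c': node 0→4  ** P4@[37:37]
i=38 'c': node 4→5  ** P2@[37:38],P4@[38:38]
i=39 'b': node 5→1 ·f
i=40 'c': node 1→2  ** P0@[39:40],P4@[40:40]
i=41 'c': node 2→3  ** P1@[39:41],P2@[40:41],P4@[41:41]
i=42 'c': node 3→5 ·f  ** P2@[41:42],P4@[42:42]
i=43 'c': node 5→5 ·f  ** P2@[42:43],P4@[43:43]
i=44 'a': node 5→0 ·f
i=45 'b': node 0→1
i=46 'b': node 1→6
i=47 'b': node 6→7
i=48 'b': node 7→8
i=49 'b': node 8→8 ·f
i=50 'a': node 8→9  ** P3@[46:50]
i=51 'c': node 9→4 ·f  ** P4@[51:51]
i=52 'a': node 4→0 ·f
i=53 'c': node 0→4  ** P4@[53:53]
i=54 'c': node 4→5  ** P2@[53:54],P4@[54:54]
i=55 'c': node 5→5 ·f  ** P2@[54:55],P4@[55:55]
i=56 'c': node 5→5 ·f  ** P2@[55:56],P4@[56:56]
i=57 'c': node 5→5 ·f  ** P2@[56:57],P4@[57:57]
i=58 'b': node 5→1 ·f
i=59 'b': node 1→6
i=60 'b': node 6→7
i=61 'b': node 7→8
i=62 'a': node 8→9  ** P3@[58:62]
i=63 'c': node 9→4 ·f  ** P4@[63:63]
i=64 'b': node 4→1 ·f
i=65 'b': node 1→6

Matches: [[0,4],[2,0],[2,4],[4,4],[6,4],[7,2],[7,4],[9,0],[9,4],[10,1],[10,2],[10,4],[14,0],[14,4],[15,1],[15,2],[15,4],[20,3],[23,0],[23,4],[24,1],[24,2],[24,4],[27,0],[27,4],[29,4],[34,3],[37,4],[38,2],[38,4],[40,0],[40,4],[41,1],[41,2],[41,4],[42,2],[42,4],[43,2],[43,4],[50,3],[51,4],[53,4],[54,2],[54,4],[55,2],[55,4],[56,2],[56,4],[57,2],[57,4],[62,3],[63,4]]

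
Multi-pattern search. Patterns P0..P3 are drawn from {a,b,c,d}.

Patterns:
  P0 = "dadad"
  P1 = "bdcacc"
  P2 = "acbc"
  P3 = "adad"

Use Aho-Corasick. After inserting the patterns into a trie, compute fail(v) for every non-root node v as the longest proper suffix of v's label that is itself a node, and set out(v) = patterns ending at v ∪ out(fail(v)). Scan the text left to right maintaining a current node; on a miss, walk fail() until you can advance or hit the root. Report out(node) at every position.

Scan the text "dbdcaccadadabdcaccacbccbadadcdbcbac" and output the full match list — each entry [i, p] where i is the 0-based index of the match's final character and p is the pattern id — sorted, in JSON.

Build automaton:
Trie nodes:
  0='ε' goto a→12 b→6 d→1
  1='d' goto a→2
  2='da' goto d→3
  3='dad' goto a→4
  4='dada' goto d→5
  5='dadad' goto ·  [P0 ends]
  6='b' goto d→7
  7='bd' goto c→8
  8='bdc' goto a→9
  9='bdca' goto c→10
  10='bdcac' goto c→11
  11='bdcacc' goto ·  [P1 ends]
  12='a' goto c→13 d→16
  13='ac' goto b→14
  14='acb' goto c→15
  15='acbc' goto ·  [P2 ends]
  16='ad' goto a→17
  17='ada' goto d→18
  18='adad' goto ·  [P3 ends]

BFS fail/out derivation:
  fail(1) 'd': from fail(0)=0 chase 'd': 0 ⇒ 0;  out=∅∪out(0)=∅
  fail(6) 'b': from fail(0)=0 chase 'b': 0 ⇒ 0;  out=∅∪out(0)=∅
  fail(12) 'a': from fail(0)=0 chase 'a': 0 ⇒ 0;  out=∅∪out(0)=∅
  fail(2) 'da': from fail(1)=0 chase 'a': 0 ⇒ 12;  out=∅∪out(12)=∅
  fail(7) 'bd': from fail(6)=0 chase 'd': 0 ⇒ 1;  out=∅∪out(1)=∅
  fail(13) 'ac': from fail(12)=0 chase 'c': 0 ⇒ 0;  out=∅∪out(0)=∅
  fail(16) 'ad': from fail(12)=0 chase 'd': 0 ⇒ 1;  out=∅∪out(1)=∅
  fail(3) 'dad': from fail(2)=12 chase 'd': 12 ⇒ 16;  out=∅∪out(16)=∅
  fail(8) 'bdc': from fail(7)=1 chase 'c': 1→0 ⇒ 0;  out=∅∪out(0)=∅
  fail(14) 'acb': from fail(13)=0 chase 'b': 0 ⇒ 6;  out=∅∪out(6)=∅
  fail(17) 'ada': from fail(16)=1 chase 'a': 1 ⇒ 2;  out=∅∪out(2)=∅
  fail(4) 'dada': from fail(3)=16 chase 'a': 16 ⇒ 17;  out=∅∪out(17)=∅
  fail(9) 'bdca': from fail(8)=0 chase 'a': 0 ⇒ 12;  out=∅∪out(12)=∅
  fail(15) 'acbc': from fail(14)=6 chase 'c': 6→0 ⇒ 0;  out={2}∪out(0)={2}
  fail(18) 'adad': from fail(17)=2 chase 'd': 2 ⇒ 3;  out={3}∪out(3)={3}
  fail(5) 'dadad': from fail(4)=17 chase 'd': 17 ⇒ 18;  out={0}∪out(18)={0,3}
  fail(10) 'bdcac': from fail(9)=12 chase 'c': 12 ⇒ 13;  out=∅∪out(13)=∅
  fail(11) 'bdcacc': from fail(10)=13 chase 'c': 13→0 ⇒ 0;  out={1}∪out(0)={1}

Scan:
[0] read 'd'  n0⇒n1
[1] read 'b'  n1⇒n6 (via fail)
[2] read 'd'  n6⇒n7
[3] read 'c'  n7⇒n8
[4] read 'a'  n8⇒n9
[5] read 'c'  n9⇒n10
[6] read 'c'  n10⇒n11  emit P1@[1:6]
[7] read 'a'  n11⇒n12 (via fail)
[8] read 'd'  n12⇒n16
[9] read 'a'  n16⇒n17
[10] read 'd'  n17⇒n18  emit P3@[7:10]
[11] read 'a'  n18⇒n4 (via fail)
[12] read 'b'  n4⇒n6 (via fail)
[13] read 'd'  n6⇒n7
[14] read 'c'  n7⇒n8
[15] read 'a'  n8⇒n9
[16] read 'c'  n9⇒n10
[17] read 'c'  n10⇒n11  emit P1@[12:17]
[18] read 'a'  n11⇒n12 (via fail)
[19] read 'c'  n12⇒n13
[20] read 'b'  n13⇒n14
[21] read 'c'  n14⇒n15  emit P2@[18:21]
[22] read 'c'  n15⇒n0 (via fail)
[23] read 'b'  n0⇒n6
[24] read 'a'  n6⇒n12 (via fail)
[25] read 'd'  n12⇒n16
[26] read 'a'  n16⇒n17
[27] read 'd'  n17⇒n18  emit P3@[24:27]
[28] read 'c'  n18⇒n0 (via fail)
[29] read 'd'  n0⇒n1
[30] read 'b'  n1⇒n6 (via fail)
[31] read 'c'  n6⇒n0 (via fail)
[32] read 'b'  n0⇒n6
[33] read 'a'  n6⇒n12 (via fail)
[34] read 'c'  n12⇒n13

All matches (sorted): [[6,1],[10,3],[17,1],[21,2],[27,3]]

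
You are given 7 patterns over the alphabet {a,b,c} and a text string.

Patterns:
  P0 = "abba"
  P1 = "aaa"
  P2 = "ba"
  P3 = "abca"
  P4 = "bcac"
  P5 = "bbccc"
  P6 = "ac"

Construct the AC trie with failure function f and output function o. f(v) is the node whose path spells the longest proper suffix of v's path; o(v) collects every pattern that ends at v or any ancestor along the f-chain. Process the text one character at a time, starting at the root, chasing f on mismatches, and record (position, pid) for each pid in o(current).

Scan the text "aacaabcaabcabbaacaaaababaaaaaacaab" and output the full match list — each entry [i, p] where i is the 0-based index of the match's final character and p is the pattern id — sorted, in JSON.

Construct AC machine:
Trie nodes:
  n0 'ε': a→1 b→7
  n1 'a': a→5 b→2 c→18
  n2 'ab': b→3 c→9
  n3 'abb': a→4
  n4 'abba': ·  [P0 ends]
  n5 'aa': a→6
  n6 'aaa': ·  [P1 ends]
  n7 'b': a→8 b→14 c→11
  n8 'ba': ·  [P2 ends]
  n9 'abc': a→10
  n10 'abca': ·  [P3 ends]
  n11 'bc': a→12
  n12 'bca': c→13
  n13 'bcac': ·  [P4 ends]
  n14 'bb': c→15
  n15 'bbc': c→16
  n16 'bbcc': c→17
  n17 'bbccc': ·  [P5 ends]
  n18 'ac': ·  [P6 ends]

Failure links (BFS by depth):
  n1('a'): parent n0 fail=0; on 'a' 0 → fail=0;  out ∅∪∅=∅
  n7('b'): parent n0 fail=0; on 'b' 0 → fail=0;  out ∅∪∅=∅
  n2('ab'): parent n1 fail=0; on 'b' 0 → fail=7;  out ∅∪∅=∅
  n5('aa'): parent n1 fail=0; on 'a' 0 → fail=1;  out ∅∪∅=∅
  n8('ba'): parent n7 fail=0; on 'a' 0 → fail=1;  out {2}∪∅={2}
  n11('bc'): parent n7 fail=0; on 'c' 0 → fail=0;  out ∅∪∅=∅
  n14('bb'): parent n7 fail=0; on 'b' 0 → fail=7;  out ∅∪∅=∅
  n18('ac'): parent n1 fail=0; on 'c' 0 → fail=0;  out {6}∪∅={6}
  n3('abb'): parent n2 fail=7; on 'b' 7 → fail=14;  out ∅∪∅=∅
  n6('aaa'): parent n5 fail=1; on 'a' 1 → fail=5;  out {1}∪∅={1}
  n9('abc'): parent n2 fail=7; on 'c' 7 → fail=11;  out ∅∪∅=∅
  n12('bca'): parent n11 fail=0; on 'a' 0 → fail=1;  out ∅∪∅=∅
  n15('bbc'): parent n14 fail=7; on 'c' 7 → fail=11;  out ∅∪∅=∅
  n4('abba'): parent n3 fail=14; on 'a' 14→7 → fail=8;  out {0}∪{2}={0,2}
  n10('abca'): parent n9 fail=11; on 'a' 11 → fail=12;  out {3}∪∅={3}
  n13('bcac'): parent n12 fail=1; on 'c' 1 → fail=18;  out {4}∪{6}={4,6}
  n16('bbcc'): parent n15 fail=11; on 'c' 11→0 → fail=0;  out ∅∪∅=∅
  n17('bbccc'): parent n16 fail=0; on 'c' 0 → fail=0;  out {5}∪∅={5}

Scan:
pos 0 'a': at 1
pos 1 'a': at 5
pos 2 'c': at 18 ·f  ** P6@[1:2]
pos 3 'a': at 1 ·f
pos 4 'a': at 5
pos 5 'b': at 2 ·f
pos 6 'c': at 9
pos 7 'a': at 10  ** P3@[4:7]
pos 8 'a': at 5 ·f
pos 9 'b': at 2 ·f
pos 10 'c': at 9
pos 11 'a': at 10  ** P3@[8:11]
pos 12 'b': at 2 ·f
pos 13 'b': at 3
pos 14 'a': at 4  ** P0@[11:14],P2@[13:14]
pos 15 'a': at 5 ·f
pos 16 'c': at 18 ·f  ** P6@[15:16]
pos 17 'a': at 1 ·f
pos 18 'a': at 5
pos 19 'a': at 6  ** P1@[17:19]
pos 20 'a': at 6 ·f  ** P1@[18:20]
pos 21 'b': at 2 ·f
pos 22 'a': at 8 ·f  ** P2@[21:22]
pos 23 'b': at 2 ·f
pos 24 'a': at 8 ·f  ** P2@[23:24]
pos 25 'a': at 5 ·f
pos 26 'a': at 6  ** P1@[24:26]
pos 27 'a': at 6 ·f  ** P1@[25:27]
pos 28 'a': at 6 ·f  ** P1@[26:28]
pos 29 'a': at 6 ·f  ** P1@[27:29]
pos 30 'c': at 18 ·f  ** P6@[29:30]
pos 31 'a': at 1 ·f
pos 32 'a': at 5
pos 33 'b': at 2 ·f

Matches: [[2,6],[7,3],[11,3],[14,0],[14,2],[16,6],[19,1],[20,1],[22,2],[24,2],[26,1],[27,1],[28,1],[29,1],[30,6]]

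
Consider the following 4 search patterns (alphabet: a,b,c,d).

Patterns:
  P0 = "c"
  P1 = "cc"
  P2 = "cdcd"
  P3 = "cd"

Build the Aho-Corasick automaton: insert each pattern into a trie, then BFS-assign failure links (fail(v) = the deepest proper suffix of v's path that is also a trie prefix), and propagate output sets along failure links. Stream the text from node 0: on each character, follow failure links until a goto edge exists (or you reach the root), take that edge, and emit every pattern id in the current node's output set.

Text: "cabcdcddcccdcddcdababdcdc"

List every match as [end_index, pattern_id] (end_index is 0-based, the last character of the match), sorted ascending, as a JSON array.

Build automaton:
Trie nodes:
  0='ε' goto c→1
  1='c' goto c→2 d→3  ←P0
  2='cc' goto ·  ←P1
  3='cd' goto c→4  ←P3
  4='cdc' goto d→5
  5='cdcd' goto ·  ←P2

Failure links (BFS by depth):
  n1('c'): parent n0 fail=0; on 'c' 0 → fail=0;  out {0}∪∅={0}
  n2('cc'): parent n1 fail=0; on 'c' 0 → fail=1;  out {1}∪{0}={0,1}
  n3('cd'): parent n1 fail=0; on 'd' 0 → fail=0;  out {3}∪∅={3}
  n4('cdc'): parent n3 fail=0; on 'c' 0 → fail=1;  out ∅∪{0}={0}
  n5('cdcd'): parent n4 fail=1; on 'd' 1 → fail=3;  out {2}∪{3}={2,3}

Scan:
pos 0 'c': at 1  ** P0@[0:0]
pos 1 'a': at 0 ·f
pos 2 'b': at 0
pos 3 'c': at 1  ** P0@[3:3]
pos 4 'd': at 3  ** P3@[3:4]
pos 5 'c': at 4  ** P0@[5:5]
pos 6 'd': at 5  ** P2@[3:6],P3@[5:6]
pos 7 'd': at 0 ·f
pos 8 'c': at 1  ** P0@[8:8]
pos 9 'c': at 2  ** P0@[9:9],P1@[8:9]
pos 10 'c': at 2 ·f  ** P0@[10:10],P1@[9:10]
pos 11 'd': at 3 ·f  ** P3@[10:11]
pos 12 'c': at 4  ** P0@[12:12]
pos 13 'd': at 5  ** P2@[10:13],P3@[12:13]
pos 14 'd': at 0 ·f
pos 15 'c': at 1  ** P0@[15:15]
pos 16 'd': at 3  ** P3@[15:16]
pos 17 'a': at 0 ·f
pos 18 'b': at 0
pos 19 'a': at 0
pos 20 'b': at 0
pos 21 'd': at 0
pos 22 'c': at 1  ** P0@[22:22]
pos 23 'd': at 3  ** P3@[22:23]
pos 24 'c': at 4  ** P0@[24:24]

All matches (sorted): [[0,0],[3,0],[4,3],[5,0],[6,2],[6,3],[8,0],[9,0],[9,1],[10,0],[10,1],[11,3],[12,0],[13,2],[13,3],[15,0],[16,3],[22,0],[23,3],[24,0]]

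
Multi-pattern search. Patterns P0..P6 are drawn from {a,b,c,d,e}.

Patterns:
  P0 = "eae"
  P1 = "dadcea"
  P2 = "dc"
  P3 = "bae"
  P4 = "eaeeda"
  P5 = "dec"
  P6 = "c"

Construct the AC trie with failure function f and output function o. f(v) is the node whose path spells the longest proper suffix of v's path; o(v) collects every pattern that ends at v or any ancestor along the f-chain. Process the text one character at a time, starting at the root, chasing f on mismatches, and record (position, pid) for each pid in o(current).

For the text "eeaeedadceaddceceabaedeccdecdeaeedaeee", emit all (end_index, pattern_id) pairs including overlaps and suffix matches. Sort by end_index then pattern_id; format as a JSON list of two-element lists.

Construct AC machine:
Trie (insert patterns):
  0='ε' goto b→11 c→19 d→4 e→1
  1='e' goto a→2
  2='ea' goto e→3
  3='eae' goto e→14  [P0 ends]
  4='d' goto a→5 c→10 e→17
  5='da' goto d→6
  6='dad' goto c→7
  7='dadc' goto e→8
  8='dadce' goto a→9
  9='dadcea' goto ·  [P1 ends]
  10='dc' goto ·  [P2 ends]
  11='b' goto a→12
  12='ba' goto e→13
  13='bae' goto ·  [P3 ends]
  14='eaee' goto d→15
  15='eaeed' goto a→16
  16='eaeeda' goto ·  [P4 ends]
  17='de' goto c→18
  18='dec' goto ·  [P5 ends]
  19='c' goto ·  [P6 ends]

BFS fail/out derivation:
  fail(1) 'e': from fail(0)=0 chase 'e': 0 ⇒ 0;  out=∅∪out(0)=∅
  fail(4) 'd': from fail(0)=0 chase 'd': 0 ⇒ 0;  out=∅∪out(0)=∅
  fail(11) 'b': from fail(0)=0 chase 'b': 0 ⇒ 0;  out=∅∪out(0)=∅
  fail(19) 'c': from fail(0)=0 chase 'c': 0 ⇒ 0;  out={6}∪out(0)={6}
  fail(2) 'ea': from fail(1)=0 chase 'a': 0 ⇒ 0;  out=∅∪out(0)=∅
  fail(5) 'da': from fail(4)=0 chase 'a': 0 ⇒ 0;  out=∅∪out(0)=∅
  fail(10) 'dc': from fail(4)=0 chase 'c': 0 ⇒ 19;  out={2}∪out(19)={2,6}
  fail(12) 'ba': from fail(11)=0 chase 'a': 0 ⇒ 0;  out=∅∪out(0)=∅
  fail(17) 'de': from fail(4)=0 chase 'e': 0 ⇒ 1;  out=∅∪out(1)=∅
  fail(3) 'eae': from fail(2)=0 chase 'e': 0 ⇒ 1;  out={0}∪out(1)={0}
  fail(6) 'dad': from fail(5)=0 chase 'd': 0 ⇒ 4;  out=∅∪out(4)=∅
  fail(13) 'bae': from fail(12)=0 chase 'e': 0 ⇒ 1;  out={3}∪out(1)={3}
  fail(18) 'dec': from fail(17)=1 chase 'c': 1→0 ⇒ 19;  out={5}∪out(19)={5,6}
  fail(7) 'dadc': from fail(6)=4 chase 'c': 4 ⇒ 10;  out=∅∪out(10)={2,6}
  fail(14) 'eaee': from fail(3)=1 chase 'e': 1→0 ⇒ 1;  out=∅∪out(1)=∅
  fail(8) 'dadce': from fail(7)=10 chase 'e': 10→19→0 ⇒ 1;  out=∅∪out(1)=∅
  fail(15) 'eaeed': from fail(14)=1 chase 'd': 1→0 ⇒ 4;  out=∅∪out(4)=∅
  fail(9) 'dadcea': from fail(8)=1 chase 'a': 1 ⇒ 2;  out={1}∪out(2)={1}
  fail(16) 'eaeeda': from fail(15)=4 chase 'a': 4 ⇒ 5;  out={4}∪out(5)={4}

Scan:
[0] read 'e'  n0⇒n1
[1] read 'e'  n1⇒n1 ·f
[2] read 'a'  n1⇒n2
[3] read 'e'  n2⇒n3  ** P0@[1:3]
[4] read 'e'  n3⇒n14
[5] read 'd'  n14⇒n15
[6] read 'a'  n15⇒n16  ** P4@[1:6]
[7] read 'd'  n16⇒n6 ·f
[8] read 'c'  n6⇒n7  ** P2@[7:8],P6@[8:8]
[9] read 'e'  n7⇒n8
[10] read 'a'  n8⇒n9  ** P1@[5:10]
[11] read 'd'  n9⇒n4 ·f
[12] read 'd'  n4⇒n4 ·f
[13] read 'c'  n4⇒n10  ** P2@[12:13],P6@[13:13]
[14] read 'e'  n10⇒n1 ·f
[15] read 'c'  n1⇒n19 ·f  ** P6@[15:15]
[16] read 'e'  n19⇒n1 ·f
[17] read 'a'  n1⇒n2
[18] read 'b'  n2⇒n11 ·f
[19] read 'a'  n11⇒n12
[20] read 'e'  n12⇒n13  ** P3@[18:20]
[21] read 'd'  n13⇒n4 ·f
[22] read 'e'  n4⇒n17
[23] read 'c'  n17⇒n18  ** P5@[21:23],P6@[23:23]
[24] read 'c'  n18⇒n19 ·f  ** P6@[24:24]
[25] read 'd'  n19⇒n4 ·f
[26] read 'e'  n4⇒n17
[27] read 'c'  n17⇒n18  ** P5@[25:27],P6@[27:27]
[28] read 'd'  n18⇒n4 ·f
[29] read 'e'  n4⇒n17
[30] read 'a'  n17⇒n2 ·f
[31] read 'e'  n2⇒n3  ** P0@[29:31]
[32] read 'e'  n3⇒n14
[33] read 'd'  n14⇒n15
[34] read 'a'  n15⇒n16  ** P4@[29:34]
[35] read 'e'  n16⇒n1 ·f
[36] read 'e'  n1⇒n1 ·f
[37] read 'e'  n1⇒n1 ·f

Result: [[3,0],[6,4],[8,2],[8,6],[10,1],[13,2],[13,6],[15,6],[20,3],[23,5],[23,6],[24,6],[27,5],[27,6],[31,0],[34,4]]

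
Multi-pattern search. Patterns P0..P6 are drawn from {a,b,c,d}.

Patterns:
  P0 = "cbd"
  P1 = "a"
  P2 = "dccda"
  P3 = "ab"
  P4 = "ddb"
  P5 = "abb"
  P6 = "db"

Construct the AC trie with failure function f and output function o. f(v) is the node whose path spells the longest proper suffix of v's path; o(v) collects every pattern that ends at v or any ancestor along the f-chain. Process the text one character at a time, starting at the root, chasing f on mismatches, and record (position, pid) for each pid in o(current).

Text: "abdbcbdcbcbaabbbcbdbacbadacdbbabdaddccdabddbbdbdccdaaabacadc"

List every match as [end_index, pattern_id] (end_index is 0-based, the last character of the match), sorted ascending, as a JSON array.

Build automaton:
Trie (insert patterns):
  n0 'ε': a→4 c→1 d→5
  n1 'c': b→2
  n2 'cb': d→3
  n3 'cbd': ·  ←P0
  n4 'a': b→10  ←P1
  n5 'd': b→14 c→6 d→11
  n6 'dc': c→7
  n7 'dcc': d→8
  n8 'dccd': a→9
  n9 'dccda': ·  ←P2
  n10 'ab': b→13  ←P3
  n11 'dd': b→12
  n12 'ddb': ·  ←P4
  n13 'abb': ·  ←P5
  n14 'db': ·  ←P6

BFS fail/out derivation:
  n1('c'): parent n0 fail=0; on 'c' 0 → fail=0;  out ∅∪∅=∅
  n4('a'): parent n0 fail=0; on 'a' 0 → fail=0;  out {1}∪∅={1}
  n5('d'): parent n0 fail=0; on 'd' 0 → fail=0;  out ∅∪∅=∅
  n2('cb'): parent n1 fail=0; on 'b' 0 → fail=0;  out ∅∪∅=∅
  n6('dc'): parent n5 fail=0; on 'c' 0 → fail=1;  out ∅∪∅=∅
  n10('ab'): parent n4 fail=0; on 'b' 0 → fail=0;  out {3}∪∅={3}
  n11('dd'): parent n5 fail=0; on 'd' 0 → fail=5;  out ∅∪∅=∅
  n14('db'): parent n5 fail=0; on 'b' 0 → fail=0;  out {6}∪∅={6}
  n3('cbd'): parent n2 fail=0; on 'd' 0 → fail=5;  out {0}∪∅={0}
  n7('dcc'): parent n6 fail=1; on 'c' 1→0 → fail=1;  out ∅∪∅=∅
  n12('ddb'): parent n11 fail=5; on 'b' 5 → fail=14;  out {4}∪{6}={4,6}
  n13('abb'): parent n10 fail=0; on 'b' 0 → fail=0;  out {5}∪∅={5}
  n8('dccd'): parent n7 fail=1; on 'd' 1→0 → fail=5;  out ∅∪∅=∅
  n9('dccda'): parent n8 fail=5; on 'a' 5→0 → fail=4;  out {2}∪{1}={1,2}

Text stream:
i=0 'a': node 0→4  emit P1@[0:0]
i=1 'b': node 4→10  emit P3@[0:1]
i=2 'd': node 10→5 (fail-walked)
i=3 'b': node 5→14  emit P6@[2:3]
i=4 'c': node 14→1 (fail-walked)
i=5 'b': node 1→2
i=6 'd': node 2→3  emit P0@[4:6]
i=7 'c': node 3→6 (fail-walked)
i=8 'b': node 6→2 (fail-walked)
i=9 'c': node 2→1 (fail-walked)
i=10 'b': node 1→2
i=11 'a': node 2→4 (fail-walked)  emit P1@[11:11]
i=12 'a': node 4→4 (fail-walked)  emit P1@[12:12]
i=13 'b': node 4→10  emit P3@[12:13]
i=14 'b': node 10→13  emit P5@[12:14]
i=15 'b': node 13→0 (fail-walked)
i=16 'c': node 0→1
i=17 'b': node 1→2
i=18 'd': node 2→3  emit P0@[16:18]
i=19 'b': node 3→14 (fail-walked)  emit P6@[18:19]
i=20 'a': node 14→4 (fail-walked)  emit P1@[20:20]
i=21 'c': node 4→1 (fail-walked)
i=22 'b': node 1→2
i=23 'a': node 2→4 (fail-walked)  emit P1@[23:23]
i=24 'd': node 4→5 (fail-walked)
i=25 'a': node 5→4 (fail-walked)  emit P1@[25:25]
i=26 'c': node 4→1 (fail-walked)
i=27 'd': node 1→5 (fail-walked)
i=28 'b': node 5→14  emit P6@[27:28]
i=29 'b': node 14→0 (fail-walked)
i=30 'a': node 0→4  emit P1@[30:30]
i=31 'b': node 4→10  emit P3@[30:31]
i=32 'd': node 10→5 (fail-walked)
i=33 'a': node 5→4 (fail-walked)  emit P1@[33:33]
i=34 'd': node 4→5 (fail-walked)
i=35 'd': node 5→11
i=36 'c': node 11→6 (fail-walked)
i=37 'c': node 6→7
i=38 'd': node 7→8
i=39 'a': node 8→9  emit P1@[39:39],P2@[35:39]
i=40 'b': node 9→10 (fail-walked)  emit P3@[39:40]
i=41 'd': node 10→5 (fail-walked)
i=42 'd': node 5→11
i=43 'b': node 11→12  emit P4@[41:43],P6@[42:43]
i=44 'b': node 12→0 (fail-walked)
i=45 'd': node 0→5
i=46 'b': node 5→14  emit P6@[45:46]
i=47 'd': node 14→5 (fail-walked)
i=48 'c': node 5→6
i=49 'c': node 6→7
i=50 'd': node 7→8
i=51 'a': node 8→9  emit P1@[51:51],P2@[47:51]
i=52 'a': node 9→4 (fail-walked)  emit P1@[52:52]
i=53 'a': node 4→4 (fail-walked)  emit P1@[53:53]
i=54 'b': node 4→10  emit P3@[53:54]
i=55 'a': node 10→4 (fail-walked)  emit P1@[55:55]
i=56 'c': node 4→1 (fail-walked)
i=57 'a': node 1→4 (fail-walked)  emit P1@[57:57]
i=58 'd': node 4→5 (fail-walked)
i=59 'c': node 5→6

All matches (sorted): [[0,1],[1,3],[3,6],[6,0],[11,1],[12,1],[13,3],[14,5],[18,0],[19,6],[20,1],[23,1],[25,1],[28,6],[30,1],[31,3],[33,1],[39,1],[39,2],[40,3],[43,4],[43,6],[46,6],[51,1],[51,2],[52,1],[53,1],[54,3],[55,1],[57,1]]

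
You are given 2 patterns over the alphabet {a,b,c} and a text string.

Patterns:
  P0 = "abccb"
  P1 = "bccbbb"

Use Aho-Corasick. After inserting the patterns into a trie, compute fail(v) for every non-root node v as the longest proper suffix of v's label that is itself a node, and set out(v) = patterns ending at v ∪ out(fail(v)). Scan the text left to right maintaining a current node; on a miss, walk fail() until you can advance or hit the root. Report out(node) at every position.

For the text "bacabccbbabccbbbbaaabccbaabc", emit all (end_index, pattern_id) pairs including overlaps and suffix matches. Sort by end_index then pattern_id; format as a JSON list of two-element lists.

Build:
Trie nodes:
  n0 'ε': a→1 b→6
  n1 'a': b→2
  n2 'ab': c→3
  n3 'abc': c→4
  n4 'abcc': b→5
  n5 'abccb': ·  ←P0
  n6 'b': c→7
  n7 'bc': c→8
  n8 'bcc': b→9
  n9 'bccb': b→10
  n10 'bccbb': b→11
  n11 'bccbbb': ·  ←P1

Failure links (BFS by depth):
  fail(1) 'a': from fail(0)=0 chase 'a': 0 ⇒ 0;  out=∅∪out(0)=∅
  fail(6) 'b': from fail(0)=0 chase 'b': 0 ⇒ 0;  out=∅∪out(0)=∅
  fail(2) 'ab': from fail(1)=0 chase 'b': 0 ⇒ 6;  out=∅∪out(6)=∅
  fail(7) 'bc': from fail(6)=0 chase 'c': 0 ⇒ 0;  out=∅∪out(0)=∅
  fail(3) 'abc': from fail(2)=6 chase 'c': 6 ⇒ 7;  out=∅∪out(7)=∅
  fail(8) 'bcc': from fail(7)=0 chase 'c': 0 ⇒ 0;  out=∅∪out(0)=∅
  fail(4) 'abcc': from fail(3)=7 chase 'c': 7 ⇒ 8;  out=∅∪out(8)=∅
  fail(9) 'bccb': from fail(8)=0 chase 'b': 0 ⇒ 6;  out=∅∪out(6)=∅
  fail(5) 'abccb': from fail(4)=8 chase 'b': 8 ⇒ 9;  out={0}∪out(9)={0}
  fail(10) 'bccbb': from fail(9)=6 chase 'b': 6→0 ⇒ 6;  out=∅∪out(6)=∅
  fail(11) 'bccbbb': from fail(10)=6 chase 'b': 6→0 ⇒ 6;  out={1}∪out(6)={1}

Text stream:
pos 0 'b': at 6
pos 1 'a': at 1 (fail-walked)
pos 2 'c': at 0 (fail-walked)
pos 3 'a': at 1
pos 4 'b': at 2
pos 5 'c': at 3
pos 6 'c': at 4
pos 7 'b': at 5  ** P0@[3:7]
pos 8 'b': at 10 (fail-walked)
pos 9 'a': at 1 (fail-walked)
pos 10 'b': at 2
pos 11 'c': at 3
pos 12 'c': at 4
pos 13 'b': at 5  ** P0@[9:13]
pos 14 'b': at 10 (fail-walked)
pos 15 'b': at 11  ** P1@[10:15]
pos 16 'b': at 6 (fail-walked)
pos 17 'a': at 1 (fail-walked)
pos 18 'a': at 1 (fail-walked)
pos 19 'a': at 1 (fail-walked)
pos 20 'b': at 2
pos 21 'c': at 3
pos 22 'c': at 4
pos 23 'b': at 5  ** P0@[19:23]
pos 24 'a': at 1 (fail-walked)
pos 25 'a': at 1 (fail-walked)
pos 26 'b': at 2
pos 27 'c': at 3

Matches: [[7,0],[13,0],[15,1],[23,0]]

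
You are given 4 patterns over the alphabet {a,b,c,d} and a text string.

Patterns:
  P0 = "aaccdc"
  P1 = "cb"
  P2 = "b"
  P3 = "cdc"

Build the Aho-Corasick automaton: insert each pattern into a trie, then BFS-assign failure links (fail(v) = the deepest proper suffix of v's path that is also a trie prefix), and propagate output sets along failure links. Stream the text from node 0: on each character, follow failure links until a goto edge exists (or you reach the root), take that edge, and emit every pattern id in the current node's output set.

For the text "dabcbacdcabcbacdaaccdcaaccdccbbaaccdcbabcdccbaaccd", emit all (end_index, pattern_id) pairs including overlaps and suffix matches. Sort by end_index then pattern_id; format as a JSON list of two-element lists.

Build:
Trie (insert patterns):
  0='ε' goto a→1 b→9 c→7
  1='a' goto a→2
  2='aa' goto c→3
  3='aac' goto c→4
  4='aacc' goto d→5
  5='aaccd' goto c→6
  6='aaccdc' goto ·  ←P0
  7='c' goto b→8 d→10
  8='cb' goto ·  ←P1
  9='b' goto ·  ←P2
  10='cd' goto c→11
  11='cdc' goto ·  ←P3

Failure links (BFS by depth):
  n1('a'): parent n0 fail=0; on 'a' 0 → fail=0;  out ∅∪∅=∅
  n7('c'): parent n0 fail=0; on 'c' 0 → fail=0;  out ∅∪∅=∅
  n9('b'): parent n0 fail=0; on 'b' 0 → fail=0;  out {2}∪∅={2}
  n2('aa'): parent n1 fail=0; on 'a' 0 → fail=1;  out ∅∪∅=∅
  n8('cb'): parent n7 fail=0; on 'b' 0 → fail=9;  out {1}∪{2}={1,2}
  n10('cd'): parent n7 fail=0; on 'd' 0 → fail=0;  out ∅∪∅=∅
  n3('aac'): parent n2 fail=1; on 'c' 1→0 → fail=7;  out ∅∪∅=∅
  n11('cdc'): parent n10 fail=0; on 'c' 0 → fail=7;  out {3}∪∅={3}
  n4('aacc'): parent n3 fail=7; on 'c' 7→0 → fail=7;  out ∅∪∅=∅
  n5('aaccd'): parent n4 fail=7; on 'd' 7 → fail=10;  out ∅∪∅=∅
  n6('aaccdc'): parent n5 fail=10; on 'c' 10 → fail=11;  out {0}∪{3}={0,3}

Run:
i=0 'd': node 0→0
i=1 'a': node 0→1
i=2 'b': node 1→9 (fail-walked)  ** P2@[2:2]
i=3 'c': node 9→7 (fail-walked)
i=4 'b': node 7→8  ** P1@[3:4],P2@[4:4]
i=5 'a': node 8→1 (fail-walked)
i=6 'c': node 1→7 (fail-walked)
i=7 'd': node 7→10
i=8 'c': node 10→11  ** P3@[6:8]
i=9 'a': node 11→1 (fail-walked)
i=10 'b': node 1→9 (fail-walked)  ** P2@[10:10]
i=11 'c': node 9→7 (fail-walked)
i=12 'b': node 7→8  ** P1@[11:12],P2@[12:12]
i=13 'a': node 8→1 (fail-walked)
i=14 'c': node 1→7 (fail-walked)
i=15 'd': node 7→10
i=16 'a': node 10→1 (fail-walked)
i=17 'a': node 1→2
i=18 'c': node 2→3
i=19 'c': node 3→4
i=20 'd': node 4→5
i=21 'c': node 5→6  ** P0@[16:21],P3@[19:21]
i=22 'a': node 6→1 (fail-walked)
i=23 'a': node 1→2
i=24 'c': node 2→3
i=25 'c': node 3→4
i=26 'd': node 4→5
i=27 'c': node 5→6  ** P0@[22:27],P3@[25:27]
i=28 'c': node 6→7 (fail-walked)
i=29 'b': node 7→8  ** P1@[28:29],P2@[29:29]
i=30 'b': node 8→9 (fail-walked)  ** P2@[30:30]
i=31 'a': node 9→1 (fail-walked)
i=32 'a': node 1→2
i=33 'c': node 2→3
i=34 'c': node 3→4
i=35 'd': node 4→5
i=36 'c': node 5→6  ** P0@[31:36],P3@[34:36]
i=37 'b': node 6→8 (fail-walked)  ** P1@[36:37],P2@[37:37]
i=38 'a': node 8→1 (fail-walked)
i=39 'b': node 1→9 (fail-walked)  ** P2@[39:39]
i=40 'c': node 9→7 (fail-walked)
i=41 'd': node 7→10
i=42 'c': node 10→11  ** P3@[40:42]
i=43 'c': node 11→7 (fail-walked)
i=44 'b': node 7→8  ** P1@[43:44],P2@[44:44]
i=45 'a': node 8→1 (fail-walked)
i=46 'a': node 1→2
i=47 'c': node 2→3
i=48 'c': node 3→4
i=49 'd': node 4→5

Matches: [[2,2],[4,1],[4,2],[8,3],[10,2],[12,1],[12,2],[21,0],[21,3],[27,0],[27,3],[29,1],[29,2],[30,2],[36,0],[36,3],[37,1],[37,2],[39,2],[42,3],[44,1],[44,2]]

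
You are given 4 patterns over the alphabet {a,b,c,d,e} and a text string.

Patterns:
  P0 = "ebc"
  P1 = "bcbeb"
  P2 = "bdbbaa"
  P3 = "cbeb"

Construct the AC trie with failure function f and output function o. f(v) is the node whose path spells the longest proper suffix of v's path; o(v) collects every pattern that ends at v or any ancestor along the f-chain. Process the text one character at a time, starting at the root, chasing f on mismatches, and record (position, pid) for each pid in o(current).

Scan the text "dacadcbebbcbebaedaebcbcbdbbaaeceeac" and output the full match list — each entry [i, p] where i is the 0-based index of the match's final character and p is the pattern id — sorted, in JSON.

Construct AC machine:
Trie (insert patterns):
  n0 'ε': b→4 c→14 e→1
  n1 'e': b→2
  n2 'eb': c→3
  n3 'ebc': ·  ←P0
  n4 'b': c→5 d→9
  n5 'bc': b→6
  n6 'bcb': e→7
  n7 'bcbe': b→8
  n8 'bcbeb': ·  ←P1
  n9 'bd': b→10
  n10 'bdb': b→11
  n11 'bdbb': a→12
  n12 'bdbba': a→13
  n13 'bdbbaa': ·  ←P2
  n14 'c': b→15
  n15 'cb': e→16
  n16 'cbe': b→17
  n17 'cbeb': ·  ←P3

Failure links (BFS by depth):
  fail(1) 'e': from fail(0)=0 chase 'e': 0 ⇒ 0;  out=∅∪out(0)=∅
  fail(4) 'b': from fail(0)=0 chase 'b': 0 ⇒ 0;  out=∅∪out(0)=∅
  fail(14) 'c': from fail(0)=0 chase 'c': 0 ⇒ 0;  out=∅∪out(0)=∅
  fail(2) 'eb': from fail(1)=0 chase 'b': 0 ⇒ 4;  out=∅∪out(4)=∅
  fail(5) 'bc': from fail(4)=0 chase 'c': 0 ⇒ 14;  out=∅∪out(14)=∅
  fail(9) 'bd': from fail(4)=0 chase 'd': 0 ⇒ 0;  out=∅∪out(0)=∅
  fail(15) 'cb': from fail(14)=0 chase 'b': 0 ⇒ 4;  out=∅∪out(4)=∅
  fail(3) 'ebc': from fail(2)=4 chase 'c': 4 ⇒ 5;  out={0}∪out(5)={0}
  fail(6) 'bcb': from fail(5)=14 chase 'b': 14 ⇒ 15;  out=∅∪out(15)=∅
  fail(10) 'bdb': from fail(9)=0 chase 'b': 0 ⇒ 4;  out=∅∪out(4)=∅
  fail(16) 'cbe': from fail(15)=4 chase 'e': 4→0 ⇒ 1;  out=∅∪out(1)=∅
  fail(7) 'bcbe': from fail(6)=15 chase 'e': 15 ⇒ 16;  out=∅∪out(16)=∅
  fail(11) 'bdbb': from fail(10)=4 chase 'b': 4→0 ⇒ 4;  out=∅∪out(4)=∅
  fail(17) 'cbeb': from fail(16)=1 chase 'b': 1 ⇒ 2;  out={3}∪out(2)={3}
  fail(8) 'bcbeb': from fail(7)=16 chase 'b': 16 ⇒ 17;  out={1}∪out(17)={1,3}
  fail(12) 'bdbba': from fail(11)=4 chase 'a': 4→0 ⇒ 0;  out=∅∪out(0)=∅
  fail(13) 'bdbbaa': from fail(12)=0 chase 'a': 0 ⇒ 0;  out={2}∪out(0)={2}

Run:
[0] read 'd'  n0⇒n0
[1] read 'a'  n0⇒n0
[2] read 'c'  n0⇒n14
[3] read 'a'  n14⇒n0 (fail-walked)
[4] read 'd'  n0⇒n0
[5] read 'c'  n0⇒n14
[6] read 'b'  n14⇒n15
[7] read 'e'  n15⇒n16
[8] read 'b'  n16⇒n17  → match P3@[5:8]
[9] read 'b'  n17⇒n4 (fail-walked)
[10] read 'c'  n4⇒n5
[11] read 'b'  n5⇒n6
[12] read 'e'  n6⇒n7
[13] read 'b'  n7⇒n8  → match P1@[9:13],P3@[10:13]
[14] read 'a'  n8⇒n0 (fail-walked)
[15] read 'e'  n0⇒n1
[16] read 'd'  n1⇒n0 (fail-walked)
[17] read 'a'  n0⇒n0
[18] read 'e'  n0⇒n1
[19] read 'b'  n1⇒n2
[20] read 'c'  n2⇒n3  → match P0@[18:20]
[21] read 'b'  n3⇒n6 (fail-walked)
[22] read 'c'  n6⇒n5 (fail-walked)
[23] read 'b'  n5⇒n6
[24] read 'd'  n6⇒n9 (fail-walked)
[25] read 'b'  n9⇒n10
[26] read 'b'  n10⇒n11
[27] read 'a'  n11⇒n12
[28] read 'a'  n12⇒n13  → match P2@[23:28]
[29] read 'e'  n13⇒n1 (fail-walked)
[30] read 'c'  n1⇒n14 (fail-walked)
[31] read 'e'  n14⇒n1 (fail-walked)
[32] read 'e'  n1⇒n1 (fail-walked)
[33] read 'a'  n1⇒n0 (fail-walked)
[34] read 'c'  n0⇒n14

Matches: [[8,3],[13,1],[13,3],[20,0],[28,2]]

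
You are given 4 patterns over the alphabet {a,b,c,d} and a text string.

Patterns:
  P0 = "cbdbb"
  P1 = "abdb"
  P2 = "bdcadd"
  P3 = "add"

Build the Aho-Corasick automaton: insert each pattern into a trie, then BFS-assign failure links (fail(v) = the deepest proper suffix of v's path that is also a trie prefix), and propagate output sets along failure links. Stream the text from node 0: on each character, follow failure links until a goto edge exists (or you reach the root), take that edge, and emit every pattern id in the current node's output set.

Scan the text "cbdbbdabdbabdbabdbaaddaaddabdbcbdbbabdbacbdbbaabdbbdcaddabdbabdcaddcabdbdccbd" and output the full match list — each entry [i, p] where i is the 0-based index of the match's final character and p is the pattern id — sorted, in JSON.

Build automaton:
Trie (insert patterns):
  0='ε' goto a→6 b→10 c→1
  1='c' goto b→2
  2='cb' goto d→3
  3='cbd' goto b→4
  4='cbdb' goto b→5
  5='cbdbb' goto ·  [P0 ends]
  6='a' goto b→7 d→16
  7='ab' goto d→8
  8='abd' goto b→9
  9='abdb' goto ·  [P1 ends]
  10='b' goto d→11
  11='bd' goto c→12
  12='bdc' goto a→13
  13='bdca' goto d→14
  14='bdcad' goto d→15
  15='bdcadd' goto ·  [P2 ends]
  16='ad' goto d→17
  17='add' goto ·  [P3 ends]

Failure links (BFS by depth):
  n1('c'): parent n0 fail=0; on 'c' 0 → fail=0;  out ∅∪∅=∅
  n6('a'): parent n0 fail=0; on 'a' 0 → fail=0;  out ∅∪∅=∅
  n10('b'): parent n0 fail=0; on 'b' 0 → fail=0;  out ∅∪∅=∅
  n2('cb'): parent n1 fail=0; on 'b' 0 → fail=10;  out ∅∪∅=∅
  n7('ab'): parent n6 fail=0; on 'b' 0 → fail=10;  out ∅∪∅=∅
  n11('bd'): parent n10 fail=0; on 'd' 0 → fail=0;  out ∅∪∅=∅
  n16('ad'): parent n6 fail=0; on 'd' 0 → fail=0;  out ∅∪∅=∅
  n3('cbd'): parent n2 fail=10; on 'd' 10 → fail=11;  out ∅∪∅=∅
  n8('abd'): parent n7 fail=10; on 'd' 10 → fail=11;  out ∅∪∅=∅
  n12('bdc'): parent n11 fail=0; on 'c' 0 → fail=1;  out ∅∪∅=∅
  n17('add'): parent n16 fail=0; on 'd' 0 → fail=0;  out {3}∪∅={3}
  n4('cbdb'): parent n3 fail=11; on 'b' 11→0 → fail=10;  out ∅∪∅=∅
  n9('abdb'): parent n8 fail=11; on 'b' 11→0 → fail=10;  out {1}∪∅={1}
  n13('bdca'): parent n12 fail=1; on 'a' 1→0 → fail=6;  out ∅∪∅=∅
  n5('cbdbb'): parent n4 fail=10; on 'b' 10→0 → fail=10;  out {0}∪∅={0}
  n14('bdcad'): parent n13 fail=6; on 'd' 6 → fail=16;  out ∅∪∅=∅
  n15('bdcadd'): parent n14 fail=16; on 'd' 16 → fail=17;  out {2}∪{3}={2,3}

Text stream:
pos 0 'c': at 1
pos 1 'b': at 2
pos 2 'd': at 3
pos 3 'b': at 4
pos 4 'b': at 5  ** P0@[0:4]
pos 5 'd': at 11 ·f
pos 6 'a': at 6 ·f
pos 7 'b': at 7
pos 8 'd': at 8
pos 9 'b': at 9  ** P1@[6:9]
pos 10 'a': at 6 ·f
pos 11 'b': at 7
pos 12 'd': at 8
pos 13 'b': at 9  ** P1@[10:13]
pos 14 'a': at 6 ·f
pos 15 'b': at 7
pos 16 'd': at 8
pos 17 'b': at 9  ** P1@[14:17]
pos 18 'a': at 6 ·f
pos 19 'a': at 6 ·f
pos 20 'd': at 16
pos 21 'd': at 17  ** P3@[19:21]
pos 22 'a': at 6 ·f
pos 23 'a': at 6 ·f
pos 24 'd': at 16
pos 25 'd': at 17  ** P3@[23:25]
pos 26 'a': at 6 ·f
pos 27 'b': at 7
pos 28 'd': at 8
pos 29 'b': at 9  ** P1@[26:29]
pos 30 'c': at 1 ·f
pos 31 'b': at 2
pos 32 'd': at 3
pos 33 'b': at 4
pos 34 'b': at 5  ** P0@[30:34]
pos 35 'a': at 6 ·f
pos 36 'b': at 7
pos 37 'd': at 8
pos 38 'b': at 9  ** P1@[35:38]
pos 39 'a': at 6 ·f
pos 40 'c': at 1 ·f
pos 41 'b': at 2
pos 42 'd': at 3
pos 43 'b': at 4
pos 44 'b': at 5  ** P0@[40:44]
pos 45 'a': at 6 ·f
pos 46 'a': at 6 ·f
pos 47 'b': at 7
pos 48 'd': at 8
pos 49 'b': at 9  ** P1@[46:49]
pos 50 'b': at 10 ·f
pos 51 'd': at 11
pos 52 'c': at 12
pos 53 'a': at 13
pos 54 'd': at 14
pos 55 'd': at 15  ** P2@[50:55],P3@[53:55]
pos 56 'a': at 6 ·f
pos 57 'b': at 7
pos 58 'd': at 8
pos 59 'b': at 9  ** P1@[56:59]
pos 60 'a': at 6 ·f
pos 61 'b': at 7
pos 62 'd': at 8
pos 63 'c': at 12 ·f
pos 64 'a': at 13
pos 65 'd': at 14
pos 66 'd': at 15  ** P2@[61:66],P3@[64:66]
pos 67 'c': at 1 ·f
pos 68 'a': at 6 ·f
pos 69 'b': at 7
pos 70 'd': at 8
pos 71 'b': at 9  ** P1@[68:71]
pos 72 'd': at 11 ·f
pos 73 'c': at 12
pos 74 'c': at 1 ·f
pos 75 'b': at 2
pos 76 'd': at 3

Result: [[4,0],[9,1],[13,1],[17,1],[21,3],[25,3],[29,1],[34,0],[38,1],[44,0],[49,1],[55,2],[55,3],[59,1],[66,2],[66,3],[71,1]]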